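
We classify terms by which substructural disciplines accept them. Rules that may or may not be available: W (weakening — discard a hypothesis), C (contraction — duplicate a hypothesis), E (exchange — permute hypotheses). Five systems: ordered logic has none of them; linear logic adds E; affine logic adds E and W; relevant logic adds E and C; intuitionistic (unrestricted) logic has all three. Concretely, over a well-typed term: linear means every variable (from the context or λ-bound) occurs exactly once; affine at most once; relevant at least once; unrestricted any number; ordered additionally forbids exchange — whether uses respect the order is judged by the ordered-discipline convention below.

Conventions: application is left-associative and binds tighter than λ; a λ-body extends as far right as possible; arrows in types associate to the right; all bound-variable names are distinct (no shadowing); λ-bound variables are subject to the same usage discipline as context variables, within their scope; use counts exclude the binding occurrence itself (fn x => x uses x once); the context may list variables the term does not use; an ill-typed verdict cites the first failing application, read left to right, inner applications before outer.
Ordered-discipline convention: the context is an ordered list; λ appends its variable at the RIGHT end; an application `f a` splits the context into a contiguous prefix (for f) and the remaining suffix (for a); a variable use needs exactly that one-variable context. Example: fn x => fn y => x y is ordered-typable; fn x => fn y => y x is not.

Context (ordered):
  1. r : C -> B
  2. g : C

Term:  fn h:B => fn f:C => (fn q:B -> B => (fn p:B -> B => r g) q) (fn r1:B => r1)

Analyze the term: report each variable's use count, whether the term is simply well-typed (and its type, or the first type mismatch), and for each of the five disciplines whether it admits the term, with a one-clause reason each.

usage: r: 1×, g: 1×, h (bound): 0×, f (bound): 0×, q (bound): 1×, p (bound): 0×, r1 (bound): 1×
order of uses: r, g, q, r1
typing: ✓ — B -> C -> B
ordered: ✗ — h, f, p left unused
linear: ✗ — h, f, p left unused
affine: ✓ — at most one use each (r, g, h, f, q, p, r1)
relevant: ✗ — h, f, p left unused
unrestricted: ✓ — well-typed at B -> C -> B; no restrictions here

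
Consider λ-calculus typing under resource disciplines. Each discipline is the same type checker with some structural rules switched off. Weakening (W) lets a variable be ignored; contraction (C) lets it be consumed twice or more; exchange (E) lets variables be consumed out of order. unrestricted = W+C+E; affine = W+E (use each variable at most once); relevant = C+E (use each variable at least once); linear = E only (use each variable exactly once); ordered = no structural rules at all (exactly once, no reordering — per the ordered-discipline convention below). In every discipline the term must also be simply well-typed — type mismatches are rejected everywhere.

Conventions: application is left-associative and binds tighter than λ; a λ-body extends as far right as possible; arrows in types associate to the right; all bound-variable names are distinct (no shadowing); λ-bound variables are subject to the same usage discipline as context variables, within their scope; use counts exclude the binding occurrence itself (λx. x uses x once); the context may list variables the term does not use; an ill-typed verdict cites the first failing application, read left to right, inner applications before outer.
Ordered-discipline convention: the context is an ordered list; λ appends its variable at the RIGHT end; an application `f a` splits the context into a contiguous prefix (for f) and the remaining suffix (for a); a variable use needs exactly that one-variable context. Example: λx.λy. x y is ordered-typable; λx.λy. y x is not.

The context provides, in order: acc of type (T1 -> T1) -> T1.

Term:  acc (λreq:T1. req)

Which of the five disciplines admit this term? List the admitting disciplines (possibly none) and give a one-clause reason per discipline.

admitted in: ordered, linear, affine, relevant, unrestricted
variable uses: acc: 1×, req (λ-bound): 1×
use order (left to right): acc, req
typing: ✓ — T1
ordered: ✓ — acc, req once each; derivable with no W/C/E
linear: ✓ — exactly-once usage across acc, req
affine: ✓ — none of acc, req used more than once
relevant: ✓ — none of acc, req goes unused
unrestricted: ✓ — typability at T1 is all that's needed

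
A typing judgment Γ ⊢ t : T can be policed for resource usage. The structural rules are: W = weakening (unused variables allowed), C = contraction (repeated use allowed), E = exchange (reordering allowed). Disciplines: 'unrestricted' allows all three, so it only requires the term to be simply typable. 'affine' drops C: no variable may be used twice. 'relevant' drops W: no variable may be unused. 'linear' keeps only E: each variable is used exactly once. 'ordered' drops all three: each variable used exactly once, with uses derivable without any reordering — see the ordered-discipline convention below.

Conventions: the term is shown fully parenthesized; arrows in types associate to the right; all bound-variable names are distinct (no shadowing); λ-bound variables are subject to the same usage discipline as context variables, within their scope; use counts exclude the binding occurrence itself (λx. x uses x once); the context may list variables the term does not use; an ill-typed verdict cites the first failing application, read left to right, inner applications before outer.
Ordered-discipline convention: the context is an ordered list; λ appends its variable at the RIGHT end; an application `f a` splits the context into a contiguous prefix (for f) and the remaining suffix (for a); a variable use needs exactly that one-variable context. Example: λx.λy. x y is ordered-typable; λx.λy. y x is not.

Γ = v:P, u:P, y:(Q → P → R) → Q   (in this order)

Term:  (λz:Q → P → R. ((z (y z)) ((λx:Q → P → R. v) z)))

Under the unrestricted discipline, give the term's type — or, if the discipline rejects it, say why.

term : (Q → P → R) → R
usage: v: 1×; u: 0×; y: 1×; z [bound]: 3×; x [bound]: 0×
left-to-right use order: z, y, z, v, z
typing: ✓ — (Q → P → R) → R
all disciplines: ordered ✗; linear ✗; affine ✗; relevant ✗; unrestricted ✓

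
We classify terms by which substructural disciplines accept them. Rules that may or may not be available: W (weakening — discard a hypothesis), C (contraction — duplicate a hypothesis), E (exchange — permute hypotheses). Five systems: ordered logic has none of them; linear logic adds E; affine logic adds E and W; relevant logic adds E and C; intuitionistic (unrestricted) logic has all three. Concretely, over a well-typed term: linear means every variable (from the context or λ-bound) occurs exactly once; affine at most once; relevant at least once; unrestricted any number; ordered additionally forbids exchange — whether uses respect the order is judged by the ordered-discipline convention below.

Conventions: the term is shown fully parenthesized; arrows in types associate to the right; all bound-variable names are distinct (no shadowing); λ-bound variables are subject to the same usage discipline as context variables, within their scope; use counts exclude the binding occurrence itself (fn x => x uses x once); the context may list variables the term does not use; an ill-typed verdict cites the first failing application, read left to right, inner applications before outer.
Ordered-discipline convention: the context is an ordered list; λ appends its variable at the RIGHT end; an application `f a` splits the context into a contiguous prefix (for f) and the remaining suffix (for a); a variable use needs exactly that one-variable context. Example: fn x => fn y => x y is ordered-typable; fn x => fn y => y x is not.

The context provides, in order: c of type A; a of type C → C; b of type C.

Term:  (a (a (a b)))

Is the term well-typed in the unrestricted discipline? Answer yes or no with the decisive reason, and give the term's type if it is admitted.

yes — type-checks (C) and nothing is barred; term : C
use counts: c=0, a=3, b=1
order of uses: a, a, a, b
typing: well-typed at C
across the five disciplines: ordered ✗; linear ✗; affine ✗; relevant ✗; unrestricted ✓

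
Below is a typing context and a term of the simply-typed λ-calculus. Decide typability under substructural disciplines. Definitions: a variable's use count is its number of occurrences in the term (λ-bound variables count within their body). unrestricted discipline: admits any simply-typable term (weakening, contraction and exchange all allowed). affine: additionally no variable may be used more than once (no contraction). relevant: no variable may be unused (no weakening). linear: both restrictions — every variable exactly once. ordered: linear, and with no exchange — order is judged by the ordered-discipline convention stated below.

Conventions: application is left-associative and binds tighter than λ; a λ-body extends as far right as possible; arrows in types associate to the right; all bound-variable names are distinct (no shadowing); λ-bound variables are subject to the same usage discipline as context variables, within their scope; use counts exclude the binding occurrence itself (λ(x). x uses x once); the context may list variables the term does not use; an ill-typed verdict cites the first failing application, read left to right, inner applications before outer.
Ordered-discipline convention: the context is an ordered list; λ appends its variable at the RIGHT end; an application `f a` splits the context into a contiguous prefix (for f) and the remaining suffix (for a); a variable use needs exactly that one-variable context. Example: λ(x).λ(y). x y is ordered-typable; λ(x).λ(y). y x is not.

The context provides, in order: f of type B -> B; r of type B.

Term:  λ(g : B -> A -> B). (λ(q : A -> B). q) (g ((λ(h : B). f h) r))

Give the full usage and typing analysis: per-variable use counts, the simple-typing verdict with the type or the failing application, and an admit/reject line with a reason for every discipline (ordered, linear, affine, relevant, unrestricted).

variable uses: f ×1; r ×1; g (bound) ×1; q (bound) ×1; h (bound) ×1
order of uses: q, g, f, h, r
typing: the term checks, with type (B -> A -> B) -> A -> B
ordered: ✗, use order q, g, f, h, r needs exchange
linear: ✓, single use per variable (f, r, g, q, h)
affine: ✓, f, r, g, q, h: no repeats, contraction unneeded
relevant: ✓, none of f, r, g, q, h goes unused
unrestricted: ✓, type-checks ((B -> A -> B) -> A -> B) and nothing is barred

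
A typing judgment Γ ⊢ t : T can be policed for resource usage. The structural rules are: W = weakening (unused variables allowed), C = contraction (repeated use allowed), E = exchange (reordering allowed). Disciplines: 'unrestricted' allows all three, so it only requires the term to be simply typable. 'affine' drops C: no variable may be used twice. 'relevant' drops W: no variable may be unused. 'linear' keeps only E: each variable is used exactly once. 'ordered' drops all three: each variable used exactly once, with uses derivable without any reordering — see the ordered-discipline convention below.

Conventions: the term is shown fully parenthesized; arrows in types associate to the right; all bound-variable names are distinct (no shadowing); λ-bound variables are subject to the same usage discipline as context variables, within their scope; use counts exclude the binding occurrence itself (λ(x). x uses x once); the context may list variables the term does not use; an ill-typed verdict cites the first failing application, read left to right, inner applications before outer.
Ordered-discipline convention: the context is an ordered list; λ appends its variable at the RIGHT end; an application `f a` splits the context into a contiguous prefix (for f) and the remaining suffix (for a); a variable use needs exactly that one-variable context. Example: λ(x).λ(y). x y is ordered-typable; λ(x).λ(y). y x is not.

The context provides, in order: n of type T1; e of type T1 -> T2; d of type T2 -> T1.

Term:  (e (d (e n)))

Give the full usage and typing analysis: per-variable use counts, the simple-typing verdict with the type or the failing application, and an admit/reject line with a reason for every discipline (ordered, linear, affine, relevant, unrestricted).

variable uses: n ×1, e ×2, d ×1
order of uses: e, d, e, n
typing: well-typed — term : T2
ordered: ✗, repeated use of e ×2
linear: ✗, repeated use of e ×2
affine: ✗, repeated use of e ×2
relevant: ✓, at least one use each (n, e, d)
unrestricted: ✓, well-typed at T2; no restrictions here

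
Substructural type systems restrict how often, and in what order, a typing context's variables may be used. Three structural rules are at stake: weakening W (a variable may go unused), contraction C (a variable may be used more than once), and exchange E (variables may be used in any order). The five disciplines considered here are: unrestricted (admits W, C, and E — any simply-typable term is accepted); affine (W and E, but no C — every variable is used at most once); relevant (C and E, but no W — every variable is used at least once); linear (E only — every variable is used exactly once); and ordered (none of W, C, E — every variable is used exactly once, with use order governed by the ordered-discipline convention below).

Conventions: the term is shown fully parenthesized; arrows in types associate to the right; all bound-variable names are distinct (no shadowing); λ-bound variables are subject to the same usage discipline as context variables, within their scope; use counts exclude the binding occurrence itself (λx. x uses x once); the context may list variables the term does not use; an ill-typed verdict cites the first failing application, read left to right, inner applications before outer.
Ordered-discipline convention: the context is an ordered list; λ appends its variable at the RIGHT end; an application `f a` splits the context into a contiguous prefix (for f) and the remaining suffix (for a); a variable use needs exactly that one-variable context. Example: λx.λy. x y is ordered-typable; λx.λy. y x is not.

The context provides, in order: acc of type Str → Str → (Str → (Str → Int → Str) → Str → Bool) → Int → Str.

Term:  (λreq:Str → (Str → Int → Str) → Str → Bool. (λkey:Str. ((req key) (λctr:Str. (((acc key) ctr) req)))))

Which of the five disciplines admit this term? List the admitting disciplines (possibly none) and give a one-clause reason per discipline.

admitted by: relevant, unrestricted
usage: acc ×1; req (λ-bound) ×2; key (λ-bound) ×2; ctr (λ-bound) ×1
use order (left to right): req, key, acc, key, ctr, req
typing: the term checks, with type (Str → (Str → Int → Str) → Str → Bool) → Str → Str → Bool
ordered ✗ (uses contraction: req ×2, key ×2)
linear ✗ (uses contraction: req ×2, key ×2)
affine ✗ (uses contraction: req ×2, key ×2)
relevant ✓ (acc, req, key, ctr: all used, weakening unneeded)
unrestricted ✓ (type-checks ((Str → (Str → Int → Str) → Str → Bool) → Str → Str → Bool) and nothing is barred)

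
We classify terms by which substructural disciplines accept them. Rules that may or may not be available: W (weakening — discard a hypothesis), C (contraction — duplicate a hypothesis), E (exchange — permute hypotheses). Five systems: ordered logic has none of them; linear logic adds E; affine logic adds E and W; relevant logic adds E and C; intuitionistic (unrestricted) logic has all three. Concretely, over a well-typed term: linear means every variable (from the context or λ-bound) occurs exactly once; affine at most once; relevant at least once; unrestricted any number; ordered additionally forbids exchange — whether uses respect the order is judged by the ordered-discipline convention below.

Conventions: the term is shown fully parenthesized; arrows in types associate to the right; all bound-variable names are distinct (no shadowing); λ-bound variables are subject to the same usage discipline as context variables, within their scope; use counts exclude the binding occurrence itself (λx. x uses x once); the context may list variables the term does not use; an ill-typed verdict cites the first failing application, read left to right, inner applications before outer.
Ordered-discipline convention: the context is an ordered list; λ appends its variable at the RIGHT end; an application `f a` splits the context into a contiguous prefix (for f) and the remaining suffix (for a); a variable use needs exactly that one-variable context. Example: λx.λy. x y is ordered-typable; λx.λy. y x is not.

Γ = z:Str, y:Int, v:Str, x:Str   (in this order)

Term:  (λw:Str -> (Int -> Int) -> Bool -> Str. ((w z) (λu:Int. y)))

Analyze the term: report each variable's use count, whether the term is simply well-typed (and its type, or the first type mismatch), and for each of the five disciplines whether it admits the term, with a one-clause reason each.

use counts: z: 1; y: 1; v: 0; x: 0; w [bound]: 1; u [bound]: 0
uses in reading order: w, z, y
typing: the term checks, with type (Str -> (Int -> Int) -> Bool -> Str) -> Bool -> Str
ordered: ✗ — unused: v, x, u — weakening required
linear: ✗ — unused: v, x, u — weakening required
affine: ✓ — z, y, v, x, w, u: no repeats, contraction unneeded
relevant: ✗ — unused: v, x, u — weakening required
unrestricted: ✓ — well-typed at (Str -> (Int -> Int) -> Bool -> Str) -> Bool -> Str; no restrictions here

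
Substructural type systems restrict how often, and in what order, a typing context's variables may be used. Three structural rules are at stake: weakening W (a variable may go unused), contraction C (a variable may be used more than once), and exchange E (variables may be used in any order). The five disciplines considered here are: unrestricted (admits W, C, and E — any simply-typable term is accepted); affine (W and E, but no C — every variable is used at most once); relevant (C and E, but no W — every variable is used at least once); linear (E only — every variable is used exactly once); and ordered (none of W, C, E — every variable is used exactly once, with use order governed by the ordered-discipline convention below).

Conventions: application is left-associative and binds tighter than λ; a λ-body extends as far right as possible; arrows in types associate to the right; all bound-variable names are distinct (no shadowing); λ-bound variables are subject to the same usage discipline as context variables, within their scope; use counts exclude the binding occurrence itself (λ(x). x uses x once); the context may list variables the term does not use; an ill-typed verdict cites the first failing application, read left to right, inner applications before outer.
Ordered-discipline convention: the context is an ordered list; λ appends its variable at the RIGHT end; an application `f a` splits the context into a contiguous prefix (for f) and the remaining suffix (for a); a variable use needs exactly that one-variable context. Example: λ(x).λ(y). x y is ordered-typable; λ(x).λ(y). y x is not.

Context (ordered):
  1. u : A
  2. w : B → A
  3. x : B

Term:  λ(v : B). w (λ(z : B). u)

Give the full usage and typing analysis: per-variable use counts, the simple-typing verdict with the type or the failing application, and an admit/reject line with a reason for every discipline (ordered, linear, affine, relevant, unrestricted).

use counts: u: 1×; w: 1×; x: 0×; v (bound): 0×; z (bound): 0×
left-to-right use order: w, u
typing: ill-typed: argument of type B → A where B is required
ordered: ✗ — the type mismatch rejects it
linear: ✗ — not simply typable
affine: ✗ — fails simple typing
relevant: ✗ — a type mismatch blocks all five
unrestricted: ✗ — the type mismatch rejects it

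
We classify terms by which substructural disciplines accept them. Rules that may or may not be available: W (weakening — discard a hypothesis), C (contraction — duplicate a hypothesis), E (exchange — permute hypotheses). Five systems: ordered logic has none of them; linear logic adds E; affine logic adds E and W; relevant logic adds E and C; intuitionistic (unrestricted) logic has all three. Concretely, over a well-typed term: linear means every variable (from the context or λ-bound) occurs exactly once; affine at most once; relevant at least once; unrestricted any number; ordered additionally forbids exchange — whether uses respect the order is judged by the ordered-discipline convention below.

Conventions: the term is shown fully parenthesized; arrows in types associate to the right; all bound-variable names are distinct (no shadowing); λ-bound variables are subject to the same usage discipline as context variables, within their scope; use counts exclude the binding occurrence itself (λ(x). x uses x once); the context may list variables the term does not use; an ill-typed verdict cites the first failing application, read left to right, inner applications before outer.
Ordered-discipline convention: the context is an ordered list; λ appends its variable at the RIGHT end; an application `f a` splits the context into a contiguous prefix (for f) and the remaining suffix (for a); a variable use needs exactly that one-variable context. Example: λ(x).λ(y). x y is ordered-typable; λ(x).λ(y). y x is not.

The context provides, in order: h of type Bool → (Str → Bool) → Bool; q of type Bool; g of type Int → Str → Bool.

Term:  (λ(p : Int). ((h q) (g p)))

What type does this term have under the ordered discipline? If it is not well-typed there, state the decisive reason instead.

term : Int → Bool
variable uses: h: 1, q: 1, g: 1, p (λ-bound): 1
left-to-right use order: h, q, g, p
typing: ✓ — Int → Bool
per-discipline verdicts: ordered ✓ | linear ✓ | affine ✓ | relevant ✓ | unrestricted ✓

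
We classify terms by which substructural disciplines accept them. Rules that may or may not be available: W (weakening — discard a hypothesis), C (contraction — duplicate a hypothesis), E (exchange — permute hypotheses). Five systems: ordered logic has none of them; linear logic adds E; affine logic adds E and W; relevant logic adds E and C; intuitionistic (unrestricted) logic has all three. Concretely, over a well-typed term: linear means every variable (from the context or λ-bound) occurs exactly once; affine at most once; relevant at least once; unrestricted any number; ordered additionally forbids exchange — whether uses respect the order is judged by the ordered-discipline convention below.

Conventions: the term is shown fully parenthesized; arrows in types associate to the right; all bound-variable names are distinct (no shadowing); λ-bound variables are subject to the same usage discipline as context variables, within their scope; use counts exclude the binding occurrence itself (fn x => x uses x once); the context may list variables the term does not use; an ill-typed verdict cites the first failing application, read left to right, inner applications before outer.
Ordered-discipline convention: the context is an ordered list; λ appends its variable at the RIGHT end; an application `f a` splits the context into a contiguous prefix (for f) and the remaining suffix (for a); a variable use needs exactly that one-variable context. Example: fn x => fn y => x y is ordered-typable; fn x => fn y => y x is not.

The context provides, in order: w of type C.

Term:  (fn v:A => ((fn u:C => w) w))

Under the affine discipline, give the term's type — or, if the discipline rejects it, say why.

not well-typed under affine — needs contraction — w ×2
variable uses: w: 2, v (bound): 0, u (bound): 0
order of uses: w, w
typing: well-typed — term : A → C
per-discipline verdicts: ordered ✗ | linear ✗ | affine ✗ | relevant ✗ | unrestricted ✓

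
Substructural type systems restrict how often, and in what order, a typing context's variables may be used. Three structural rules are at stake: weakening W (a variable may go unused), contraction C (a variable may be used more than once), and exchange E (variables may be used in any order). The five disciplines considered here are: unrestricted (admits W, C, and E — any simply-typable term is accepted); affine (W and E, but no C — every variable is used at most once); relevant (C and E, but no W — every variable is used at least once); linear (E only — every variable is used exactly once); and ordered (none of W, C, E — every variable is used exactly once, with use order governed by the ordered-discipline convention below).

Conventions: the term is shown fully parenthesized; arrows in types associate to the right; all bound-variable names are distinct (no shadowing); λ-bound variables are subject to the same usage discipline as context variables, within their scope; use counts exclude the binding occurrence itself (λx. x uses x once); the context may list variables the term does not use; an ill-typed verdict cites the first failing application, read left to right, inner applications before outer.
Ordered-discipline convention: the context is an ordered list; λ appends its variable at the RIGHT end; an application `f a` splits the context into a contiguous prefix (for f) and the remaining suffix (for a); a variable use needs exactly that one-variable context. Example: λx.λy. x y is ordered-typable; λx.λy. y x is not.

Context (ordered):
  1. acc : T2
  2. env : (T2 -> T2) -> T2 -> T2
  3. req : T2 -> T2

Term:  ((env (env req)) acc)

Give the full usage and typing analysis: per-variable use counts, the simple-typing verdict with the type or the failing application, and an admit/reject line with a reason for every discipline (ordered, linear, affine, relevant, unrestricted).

counts: acc=1; env=2; req=1
order of uses: env, env, req, acc
typing: well-typed — term : T2
ordered: ✗, uses contraction: env ×2
linear: ✗, uses contraction: env ×2
affine: ✗, uses contraction: env ×2
relevant: ✓, none of acc, env, req goes unused
unrestricted: ✓, typability at T2 is all that's needed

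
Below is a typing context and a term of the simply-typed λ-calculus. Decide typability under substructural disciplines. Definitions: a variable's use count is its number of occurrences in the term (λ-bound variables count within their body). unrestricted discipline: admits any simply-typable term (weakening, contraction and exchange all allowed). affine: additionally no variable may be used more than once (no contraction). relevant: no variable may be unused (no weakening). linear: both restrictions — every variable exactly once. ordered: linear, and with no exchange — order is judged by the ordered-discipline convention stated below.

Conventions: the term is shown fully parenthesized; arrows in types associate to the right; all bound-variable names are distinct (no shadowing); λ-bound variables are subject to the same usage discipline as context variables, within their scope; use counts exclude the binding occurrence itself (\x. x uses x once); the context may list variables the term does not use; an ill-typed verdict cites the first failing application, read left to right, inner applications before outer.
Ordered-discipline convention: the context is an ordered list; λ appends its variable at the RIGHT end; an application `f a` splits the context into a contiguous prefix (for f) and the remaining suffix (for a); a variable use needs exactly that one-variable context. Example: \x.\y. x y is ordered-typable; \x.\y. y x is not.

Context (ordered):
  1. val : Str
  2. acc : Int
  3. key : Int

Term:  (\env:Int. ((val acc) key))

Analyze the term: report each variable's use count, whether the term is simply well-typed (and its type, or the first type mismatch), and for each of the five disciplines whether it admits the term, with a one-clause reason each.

use counts: val ×1; acc ×1; key ×1; env (λ-bound) ×0
left-to-right use order: val, acc, key
typing: ill-typed: non-function type Str applied to an argument
ordered: ✗ — the type mismatch rejects it
linear: ✗ — not simply typable
affine: ✗ — fails simple typing
relevant: ✗ — a type mismatch blocks all five
unrestricted: ✗ — the type mismatch rejects it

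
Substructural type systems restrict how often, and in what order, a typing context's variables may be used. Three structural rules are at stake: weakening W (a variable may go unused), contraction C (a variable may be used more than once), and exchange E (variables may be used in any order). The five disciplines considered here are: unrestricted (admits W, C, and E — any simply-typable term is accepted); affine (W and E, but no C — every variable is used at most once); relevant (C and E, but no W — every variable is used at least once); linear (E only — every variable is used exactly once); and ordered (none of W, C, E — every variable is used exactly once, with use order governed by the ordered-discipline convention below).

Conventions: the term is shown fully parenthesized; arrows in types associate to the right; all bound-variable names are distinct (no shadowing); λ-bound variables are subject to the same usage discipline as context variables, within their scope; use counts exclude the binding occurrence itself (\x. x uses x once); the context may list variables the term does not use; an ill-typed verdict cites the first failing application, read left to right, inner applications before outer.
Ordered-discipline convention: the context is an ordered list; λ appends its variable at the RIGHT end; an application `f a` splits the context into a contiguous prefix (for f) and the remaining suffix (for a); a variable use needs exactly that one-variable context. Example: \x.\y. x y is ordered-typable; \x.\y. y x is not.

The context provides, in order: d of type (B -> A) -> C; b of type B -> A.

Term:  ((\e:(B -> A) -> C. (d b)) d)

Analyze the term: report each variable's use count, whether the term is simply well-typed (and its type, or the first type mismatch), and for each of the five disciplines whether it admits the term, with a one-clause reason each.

use counts: d: 2, b: 1, e [bound]: 0
use order (left to right): d, b, d
typing: the term checks, with type C
ordered: ✗, repeated use of d ×2; e left unused
linear: ✗, repeated use of d ×2; e left unused
affine: ✗, repeated use of d ×2
relevant: ✗, e left unused
unrestricted: ✓, simply typable at C; W, C, E all held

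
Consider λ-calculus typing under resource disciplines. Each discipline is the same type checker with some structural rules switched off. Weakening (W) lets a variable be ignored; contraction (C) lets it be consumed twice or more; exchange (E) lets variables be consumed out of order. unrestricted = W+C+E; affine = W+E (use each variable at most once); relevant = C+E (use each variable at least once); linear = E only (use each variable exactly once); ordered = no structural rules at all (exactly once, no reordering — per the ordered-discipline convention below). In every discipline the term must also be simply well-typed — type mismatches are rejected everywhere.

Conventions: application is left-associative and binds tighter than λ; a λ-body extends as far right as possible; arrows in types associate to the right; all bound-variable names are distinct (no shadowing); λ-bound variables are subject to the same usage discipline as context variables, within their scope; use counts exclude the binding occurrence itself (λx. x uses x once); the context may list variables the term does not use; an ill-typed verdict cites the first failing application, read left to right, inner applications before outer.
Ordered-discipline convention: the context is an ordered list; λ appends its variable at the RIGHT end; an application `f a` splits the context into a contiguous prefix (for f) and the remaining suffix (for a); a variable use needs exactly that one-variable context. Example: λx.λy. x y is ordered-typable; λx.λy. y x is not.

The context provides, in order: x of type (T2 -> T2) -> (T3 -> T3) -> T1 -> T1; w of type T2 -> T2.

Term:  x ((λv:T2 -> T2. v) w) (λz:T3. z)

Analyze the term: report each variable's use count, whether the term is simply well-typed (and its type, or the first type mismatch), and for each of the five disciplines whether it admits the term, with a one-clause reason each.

use counts: x=1, w=1, v (bound)=1, z (bound)=1
uses in reading order: x, v, w, z
typing: well-typed at T1 -> T1
ordered ✓ (x, w, v, z: once each, no exchange needed)
linear ✓ (each of x, w, v, z used exactly once)
affine ✓ (no duplicate uses among x, w, v, z)
relevant ✓ (every one of x, w, v, z appears)
unrestricted ✓ (typability at T1 -> T1 is all that's needed)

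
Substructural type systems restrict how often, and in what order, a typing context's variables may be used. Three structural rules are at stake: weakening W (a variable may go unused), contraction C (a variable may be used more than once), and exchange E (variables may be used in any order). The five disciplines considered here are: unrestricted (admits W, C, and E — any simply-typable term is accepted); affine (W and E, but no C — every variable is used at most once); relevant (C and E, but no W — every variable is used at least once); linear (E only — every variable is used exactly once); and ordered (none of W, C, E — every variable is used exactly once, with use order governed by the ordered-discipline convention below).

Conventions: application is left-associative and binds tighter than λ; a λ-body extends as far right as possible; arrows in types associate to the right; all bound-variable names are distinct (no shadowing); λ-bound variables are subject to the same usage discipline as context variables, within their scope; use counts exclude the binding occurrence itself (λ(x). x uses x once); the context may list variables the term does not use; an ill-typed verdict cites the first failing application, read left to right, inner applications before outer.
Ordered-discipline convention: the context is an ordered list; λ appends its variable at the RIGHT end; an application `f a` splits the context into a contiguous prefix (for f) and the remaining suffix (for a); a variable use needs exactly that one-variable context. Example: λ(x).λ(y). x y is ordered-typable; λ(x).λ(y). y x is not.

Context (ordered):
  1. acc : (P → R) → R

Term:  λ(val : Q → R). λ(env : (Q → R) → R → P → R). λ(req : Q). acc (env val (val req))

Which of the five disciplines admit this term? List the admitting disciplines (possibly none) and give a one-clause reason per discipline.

admitting disciplines: relevant, unrestricted
counts: acc ×1; val [bound] ×2; env [bound] ×1; req [bound] ×1
left-to-right use order: acc, env, val, val, req
typing: ✓ — (Q → R) → ((Q → R) → R → P → R) → Q → R
ordered: ✗ — repeated use of val ×2
linear: ✗ — repeated use of val ×2
affine: ✗ — repeated use of val ×2
relevant: ✓ — acc, val, env, req: all used, weakening unneeded
unrestricted: ✓ — well-typed at (Q → R) → ((Q → R) → R → P → R) → Q → R; no restrictions here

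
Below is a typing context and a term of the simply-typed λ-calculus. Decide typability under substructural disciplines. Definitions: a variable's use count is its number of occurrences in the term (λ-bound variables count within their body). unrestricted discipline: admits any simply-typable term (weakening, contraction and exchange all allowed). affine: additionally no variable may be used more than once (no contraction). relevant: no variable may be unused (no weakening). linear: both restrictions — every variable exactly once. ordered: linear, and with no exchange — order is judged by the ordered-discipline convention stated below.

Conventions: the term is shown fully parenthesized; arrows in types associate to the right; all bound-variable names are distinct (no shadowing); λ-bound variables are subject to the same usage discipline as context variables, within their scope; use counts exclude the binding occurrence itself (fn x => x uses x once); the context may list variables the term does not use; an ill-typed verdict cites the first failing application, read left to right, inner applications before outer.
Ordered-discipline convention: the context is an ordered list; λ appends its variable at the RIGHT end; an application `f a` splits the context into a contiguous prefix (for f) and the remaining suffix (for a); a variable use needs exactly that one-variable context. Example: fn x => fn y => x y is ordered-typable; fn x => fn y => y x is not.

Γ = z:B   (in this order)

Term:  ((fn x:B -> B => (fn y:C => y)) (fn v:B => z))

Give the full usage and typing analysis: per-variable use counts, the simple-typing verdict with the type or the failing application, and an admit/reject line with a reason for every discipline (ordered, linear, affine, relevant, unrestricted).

use counts: z ×1, x (λ-bound) ×0, y (λ-bound) ×1, v (λ-bound) ×0
order of uses: y, z
typing: ✓ — C -> C
ordered: ✗, x, v left unused
linear: ✗, x, v left unused
affine: ✓, no duplicate uses among z, x, y, v
relevant: ✗, x, v left unused
unrestricted: ✓, well-typed at C -> C; no restrictions here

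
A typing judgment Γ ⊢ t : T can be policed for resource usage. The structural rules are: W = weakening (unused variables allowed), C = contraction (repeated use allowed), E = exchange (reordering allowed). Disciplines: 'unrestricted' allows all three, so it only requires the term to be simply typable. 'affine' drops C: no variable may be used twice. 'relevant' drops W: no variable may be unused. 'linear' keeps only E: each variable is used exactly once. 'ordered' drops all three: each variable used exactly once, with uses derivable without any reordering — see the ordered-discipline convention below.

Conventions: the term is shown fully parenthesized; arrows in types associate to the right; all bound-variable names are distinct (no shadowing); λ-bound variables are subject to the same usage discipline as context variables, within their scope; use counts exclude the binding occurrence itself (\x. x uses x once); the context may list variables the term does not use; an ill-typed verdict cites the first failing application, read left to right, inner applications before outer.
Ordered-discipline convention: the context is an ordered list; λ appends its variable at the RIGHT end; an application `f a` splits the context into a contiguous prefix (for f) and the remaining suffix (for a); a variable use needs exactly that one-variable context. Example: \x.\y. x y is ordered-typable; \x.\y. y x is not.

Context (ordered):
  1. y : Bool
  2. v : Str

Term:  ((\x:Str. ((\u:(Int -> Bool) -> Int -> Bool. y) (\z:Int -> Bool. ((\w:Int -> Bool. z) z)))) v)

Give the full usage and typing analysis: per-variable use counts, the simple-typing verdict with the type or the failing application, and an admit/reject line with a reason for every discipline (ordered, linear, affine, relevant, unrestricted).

use counts: y ×1, v ×1, x [bound] ×0, u [bound] ×0, z [bound] ×2, w [bound] ×0
left-to-right use order: y, z, z, v
typing: well-typed at Bool
ordered: ✗, needs contraction — z ×2; x, u, w never used (weakening)
linear: ✗, needs contraction — z ×2; x, u, w never used (weakening)
affine: ✗, needs contraction — z ×2
relevant: ✗, x, u, w never used (weakening)
unrestricted: ✓, typability at Bool is all that's needed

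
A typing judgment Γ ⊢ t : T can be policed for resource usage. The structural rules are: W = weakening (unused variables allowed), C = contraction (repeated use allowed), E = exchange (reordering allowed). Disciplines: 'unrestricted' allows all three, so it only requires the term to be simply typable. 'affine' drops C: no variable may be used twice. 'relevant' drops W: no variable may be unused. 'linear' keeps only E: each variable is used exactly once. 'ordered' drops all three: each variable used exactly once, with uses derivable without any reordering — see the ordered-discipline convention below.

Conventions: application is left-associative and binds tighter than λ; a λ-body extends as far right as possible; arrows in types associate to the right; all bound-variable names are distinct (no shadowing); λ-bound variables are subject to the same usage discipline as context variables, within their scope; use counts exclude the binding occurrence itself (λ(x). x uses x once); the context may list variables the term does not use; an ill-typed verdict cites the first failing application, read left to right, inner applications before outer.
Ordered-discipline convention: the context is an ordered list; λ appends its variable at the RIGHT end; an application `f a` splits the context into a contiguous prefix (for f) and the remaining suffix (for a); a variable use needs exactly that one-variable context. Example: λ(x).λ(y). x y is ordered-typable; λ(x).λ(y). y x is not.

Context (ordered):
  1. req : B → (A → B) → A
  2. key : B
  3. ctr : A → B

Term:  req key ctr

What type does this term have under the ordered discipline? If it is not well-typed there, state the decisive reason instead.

term : A
counts: req: 1, key: 1, ctr: 1
uses in reading order: req, key, ctr
typing: ✓ — A
across the five disciplines: ordered ✓ | linear ✓ | affine ✓ | relevant ✓ | unrestricted ✓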